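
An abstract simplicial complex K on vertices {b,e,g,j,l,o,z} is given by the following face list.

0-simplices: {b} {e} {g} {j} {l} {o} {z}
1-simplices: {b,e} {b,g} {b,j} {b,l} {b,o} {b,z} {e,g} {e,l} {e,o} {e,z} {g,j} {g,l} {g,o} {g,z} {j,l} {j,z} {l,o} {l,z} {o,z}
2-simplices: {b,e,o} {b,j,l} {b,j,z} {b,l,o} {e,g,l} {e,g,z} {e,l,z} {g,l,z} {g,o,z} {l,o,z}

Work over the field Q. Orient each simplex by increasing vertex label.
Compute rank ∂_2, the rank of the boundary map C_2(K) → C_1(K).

n_0=7 n_1=19 n_2=10  [Q]
∂1: piv[be,bg,bj,bl,bo,bz] rk=6  ker:eg,el,eo,ez,gj,gl,go,gz,jl,jz,lo,lz,oz
∂2: piv[beo,bjl,bjz,blo,egl,egz,elz,goz,loz] rk=9  ker:glz
rk∂_2=9

rank∂_2=9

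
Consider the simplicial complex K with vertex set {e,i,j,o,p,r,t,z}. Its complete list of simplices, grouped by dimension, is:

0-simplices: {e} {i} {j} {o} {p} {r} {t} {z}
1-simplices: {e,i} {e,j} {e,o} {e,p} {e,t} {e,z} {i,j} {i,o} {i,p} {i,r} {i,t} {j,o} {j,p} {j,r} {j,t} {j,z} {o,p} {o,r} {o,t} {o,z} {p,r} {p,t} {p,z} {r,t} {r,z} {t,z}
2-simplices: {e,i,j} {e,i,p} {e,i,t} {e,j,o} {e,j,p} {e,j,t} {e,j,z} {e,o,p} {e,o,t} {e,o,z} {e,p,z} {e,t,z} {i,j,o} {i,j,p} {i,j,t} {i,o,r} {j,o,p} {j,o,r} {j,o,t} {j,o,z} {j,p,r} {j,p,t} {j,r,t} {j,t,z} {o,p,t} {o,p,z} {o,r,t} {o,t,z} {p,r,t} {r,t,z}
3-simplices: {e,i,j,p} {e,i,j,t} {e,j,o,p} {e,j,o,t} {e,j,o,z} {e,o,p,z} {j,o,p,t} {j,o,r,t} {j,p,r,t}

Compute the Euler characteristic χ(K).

n_0=8 n_1=26 n_2=30 n_3=9
χ=+8−26+30−9=3

χ(K)=3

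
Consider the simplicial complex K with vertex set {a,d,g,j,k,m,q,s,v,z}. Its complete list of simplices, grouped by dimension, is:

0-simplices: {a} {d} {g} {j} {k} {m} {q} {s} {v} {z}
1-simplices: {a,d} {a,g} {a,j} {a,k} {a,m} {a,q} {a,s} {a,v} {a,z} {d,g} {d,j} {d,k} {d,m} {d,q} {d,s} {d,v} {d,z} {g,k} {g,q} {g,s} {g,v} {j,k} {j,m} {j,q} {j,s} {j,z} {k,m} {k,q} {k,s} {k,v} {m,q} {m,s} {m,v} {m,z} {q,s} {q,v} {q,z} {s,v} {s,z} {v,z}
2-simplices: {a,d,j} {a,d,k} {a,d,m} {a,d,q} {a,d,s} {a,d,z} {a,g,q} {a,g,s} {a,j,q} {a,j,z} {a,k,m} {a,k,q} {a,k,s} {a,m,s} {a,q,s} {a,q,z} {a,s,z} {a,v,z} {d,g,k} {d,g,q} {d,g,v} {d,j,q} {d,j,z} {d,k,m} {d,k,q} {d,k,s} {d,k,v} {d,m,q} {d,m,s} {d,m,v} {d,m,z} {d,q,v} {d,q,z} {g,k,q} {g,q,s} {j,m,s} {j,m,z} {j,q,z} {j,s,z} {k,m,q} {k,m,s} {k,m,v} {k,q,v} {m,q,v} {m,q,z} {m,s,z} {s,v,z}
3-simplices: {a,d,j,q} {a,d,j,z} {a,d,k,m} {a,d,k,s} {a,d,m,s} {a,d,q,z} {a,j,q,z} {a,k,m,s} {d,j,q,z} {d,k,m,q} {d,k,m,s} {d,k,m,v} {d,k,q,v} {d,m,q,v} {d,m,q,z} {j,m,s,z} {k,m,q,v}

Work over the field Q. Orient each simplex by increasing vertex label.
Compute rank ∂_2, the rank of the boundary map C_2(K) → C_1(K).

rank∂_2=29

n_0=10 n_1=40 n_2=47 n_3=17  [Q]
∂1: piv[ad,ag,aj,ak,am,aq,as,av,az] rk=9  ker:dg,dj,dk,dm,dq,ds,dv,dz,gk,gq,gs,gv,jk,jm,jq,js,jz,km,kq,ks,kv,mq,ms,mv,mz,qs,qv,qz,sv,sz,vz
∂2: piv[adj,adk,adm,adq,ads,adz,agq,ags,ajq,ajz,akm,akq,aks,ams,aqs,aqz,asz,avz,dgk,dgq,dgv,dkv,dmq,dmv,dmz,dqv,jms,jmz,svz] rk=29  ker:djq,djz,dkm,dkq,dks,dms,dqz,gkq,gqs,jqz,jsz,kmq,kms,kmv,kqv,mqv,mqz,msz
∂3: piv[adjq,adjz,adkm,adks,adms,adqz,ajqz,akms,dkmq,dkmv,dkqv,dmqv,dmqz,jmsz] rk=14  ker:djqz,dkms,kmqv
rk∂_2=29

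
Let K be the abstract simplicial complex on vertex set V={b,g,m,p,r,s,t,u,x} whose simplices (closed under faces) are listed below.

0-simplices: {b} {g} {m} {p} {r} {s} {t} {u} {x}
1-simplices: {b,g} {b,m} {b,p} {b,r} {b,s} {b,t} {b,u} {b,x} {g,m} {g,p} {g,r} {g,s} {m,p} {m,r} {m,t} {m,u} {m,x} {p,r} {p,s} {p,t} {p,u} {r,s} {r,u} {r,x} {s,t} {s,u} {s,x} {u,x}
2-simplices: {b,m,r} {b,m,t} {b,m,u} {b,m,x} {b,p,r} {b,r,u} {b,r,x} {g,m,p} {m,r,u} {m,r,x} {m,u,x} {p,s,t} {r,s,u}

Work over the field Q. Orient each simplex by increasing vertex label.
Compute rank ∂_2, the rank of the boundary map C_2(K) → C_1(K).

rank∂_2=11

n_0=9 n_1=28 n_2=13  [Q]
∂1: piv[bg,bm,bp,br,bs,bt,bu,bx] rk=8  ker:gm,gp,gr,gs,mp,mr,mt,mu,mx,pr,ps,pt,pu,rs,ru,rx,st,su,sx,ux
∂2: piv[bmr,bmt,bmu,bmx,bpr,bru,brx,gmp,mux,pst,rsu] rk=11  ker:mru,mrx
rk∂_2=11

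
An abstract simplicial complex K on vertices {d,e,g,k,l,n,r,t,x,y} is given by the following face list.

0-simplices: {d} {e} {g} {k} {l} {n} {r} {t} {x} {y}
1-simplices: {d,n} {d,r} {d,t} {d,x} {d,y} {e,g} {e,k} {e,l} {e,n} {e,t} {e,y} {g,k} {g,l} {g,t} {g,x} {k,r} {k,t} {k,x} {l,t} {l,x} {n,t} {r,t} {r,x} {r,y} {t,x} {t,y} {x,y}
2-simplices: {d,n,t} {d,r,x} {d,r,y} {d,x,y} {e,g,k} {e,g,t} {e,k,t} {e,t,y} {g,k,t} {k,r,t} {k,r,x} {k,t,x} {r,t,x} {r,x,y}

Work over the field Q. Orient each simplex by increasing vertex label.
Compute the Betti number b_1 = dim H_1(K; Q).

n_0=10 n_1=27 n_2=14  [Q]
∂1: piv[dn,dr,dt,dx,dy,eg,ek,el,en] rk=9  ker:et,ey,gk,gl,gt,gx,kr,kt,kx,lt,lx,nt,rt,rx,ry,tx,ty,xy
∂2: piv[dnt,drx,dry,dxy,egk,egt,ekt,ety,krt,krx,ktx] rk=11  ker:gkt,rtx,rxy
b_1=(27−9)−11=7

b_1=7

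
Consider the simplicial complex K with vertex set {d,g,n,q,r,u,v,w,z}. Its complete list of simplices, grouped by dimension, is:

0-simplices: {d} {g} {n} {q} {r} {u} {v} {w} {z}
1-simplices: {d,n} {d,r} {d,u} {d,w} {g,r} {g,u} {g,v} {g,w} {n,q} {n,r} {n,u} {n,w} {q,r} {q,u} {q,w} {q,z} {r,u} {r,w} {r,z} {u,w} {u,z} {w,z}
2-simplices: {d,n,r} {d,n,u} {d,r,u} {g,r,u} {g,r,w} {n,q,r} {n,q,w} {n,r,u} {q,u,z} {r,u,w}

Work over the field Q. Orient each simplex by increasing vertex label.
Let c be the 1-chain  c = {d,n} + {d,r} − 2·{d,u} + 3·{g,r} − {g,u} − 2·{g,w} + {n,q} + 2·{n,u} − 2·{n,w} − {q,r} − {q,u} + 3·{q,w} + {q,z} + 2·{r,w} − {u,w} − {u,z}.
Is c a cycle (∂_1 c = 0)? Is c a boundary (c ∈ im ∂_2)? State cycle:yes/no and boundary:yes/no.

cycle:no boundary:no

n_0=9 n_1=22 n_2=10  [Q]
∂1: piv[dn,dr,du,dw,gr,gv,nq,qz] rk=8  ker:gu,gw,nr,nu,nw,qr,qu,qw,ru,rw,rz,uw,uz,wz
∂2: piv[dnr,dnu,dru,gru,grw,nqr,nqw,quz,ruw] rk=9  ker:nru
∂1c = −{q} + {r}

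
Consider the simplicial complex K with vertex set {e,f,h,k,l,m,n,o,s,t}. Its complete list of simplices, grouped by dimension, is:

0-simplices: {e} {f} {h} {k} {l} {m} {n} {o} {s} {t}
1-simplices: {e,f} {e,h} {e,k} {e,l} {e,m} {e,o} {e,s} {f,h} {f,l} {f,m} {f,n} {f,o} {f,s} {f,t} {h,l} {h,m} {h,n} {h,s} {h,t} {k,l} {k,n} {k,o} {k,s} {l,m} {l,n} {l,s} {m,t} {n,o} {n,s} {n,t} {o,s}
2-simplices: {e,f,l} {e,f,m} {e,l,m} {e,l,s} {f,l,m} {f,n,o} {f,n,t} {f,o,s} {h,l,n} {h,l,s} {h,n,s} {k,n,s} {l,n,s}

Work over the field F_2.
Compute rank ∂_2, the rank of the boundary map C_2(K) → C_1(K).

n_0=10 n_1=31 n_2=13  [Z2]
∂1: piv[ef,eh,ek,el,em,eo,es,fn,ft] rk=9  ker:fh,fl,fm,fo,fs,hl,hm,hn,hs,ht,kl,kn,ko,ks,lm,ln,ls,mt,no,ns,nt,os
∂2: piv[efl,efm,elm,els,fno,fnt,fos,hln,hls,hns,kns] rk=11  ker:flm,lns
rk∂_2=11

rank∂_2=11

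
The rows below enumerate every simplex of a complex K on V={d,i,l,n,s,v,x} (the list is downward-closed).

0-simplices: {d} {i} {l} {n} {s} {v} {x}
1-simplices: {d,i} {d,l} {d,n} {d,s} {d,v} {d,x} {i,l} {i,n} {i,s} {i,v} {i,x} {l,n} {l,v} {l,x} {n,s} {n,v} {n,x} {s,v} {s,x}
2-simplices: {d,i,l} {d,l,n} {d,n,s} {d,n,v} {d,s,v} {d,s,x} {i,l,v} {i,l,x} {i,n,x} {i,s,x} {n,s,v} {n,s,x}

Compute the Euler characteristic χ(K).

n_0=7 n_1=19 n_2=12
χ=+7−19+12=0

χ(K)=0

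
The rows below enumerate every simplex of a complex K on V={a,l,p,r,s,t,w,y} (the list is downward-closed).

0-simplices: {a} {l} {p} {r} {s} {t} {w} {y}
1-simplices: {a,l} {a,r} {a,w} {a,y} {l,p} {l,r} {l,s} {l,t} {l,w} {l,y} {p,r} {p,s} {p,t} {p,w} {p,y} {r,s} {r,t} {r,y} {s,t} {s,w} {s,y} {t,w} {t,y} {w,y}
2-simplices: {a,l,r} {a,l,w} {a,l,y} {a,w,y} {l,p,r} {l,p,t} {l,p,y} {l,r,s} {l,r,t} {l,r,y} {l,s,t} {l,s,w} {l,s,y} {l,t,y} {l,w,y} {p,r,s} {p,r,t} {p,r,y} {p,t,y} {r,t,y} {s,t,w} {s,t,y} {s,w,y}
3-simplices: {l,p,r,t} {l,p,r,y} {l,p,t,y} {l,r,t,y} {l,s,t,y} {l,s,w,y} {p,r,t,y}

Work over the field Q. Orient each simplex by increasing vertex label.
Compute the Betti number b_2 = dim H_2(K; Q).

n_0=8 n_1=24 n_2=23 n_3=7  [Q]
∂1: piv[al,ar,aw,ay,lp,ls,lt] rk=7  ker:lr,lw,ly,pr,ps,pt,pw,py,rs,rt,ry,st,sw,sy,tw,ty,wy
∂2: piv[alr,alw,aly,awy,lpr,lpt,lpy,lrs,lrt,lry,lst,lsw,lsy,lty,prs,stw] rk=16  ker:lwy,prt,pry,pty,rty,sty,swy
∂3: piv[lprt,lpry,lpty,lrty,lsty,lswy] rk=6  ker:prty
b_2=(23−16)−6=1

b_2=1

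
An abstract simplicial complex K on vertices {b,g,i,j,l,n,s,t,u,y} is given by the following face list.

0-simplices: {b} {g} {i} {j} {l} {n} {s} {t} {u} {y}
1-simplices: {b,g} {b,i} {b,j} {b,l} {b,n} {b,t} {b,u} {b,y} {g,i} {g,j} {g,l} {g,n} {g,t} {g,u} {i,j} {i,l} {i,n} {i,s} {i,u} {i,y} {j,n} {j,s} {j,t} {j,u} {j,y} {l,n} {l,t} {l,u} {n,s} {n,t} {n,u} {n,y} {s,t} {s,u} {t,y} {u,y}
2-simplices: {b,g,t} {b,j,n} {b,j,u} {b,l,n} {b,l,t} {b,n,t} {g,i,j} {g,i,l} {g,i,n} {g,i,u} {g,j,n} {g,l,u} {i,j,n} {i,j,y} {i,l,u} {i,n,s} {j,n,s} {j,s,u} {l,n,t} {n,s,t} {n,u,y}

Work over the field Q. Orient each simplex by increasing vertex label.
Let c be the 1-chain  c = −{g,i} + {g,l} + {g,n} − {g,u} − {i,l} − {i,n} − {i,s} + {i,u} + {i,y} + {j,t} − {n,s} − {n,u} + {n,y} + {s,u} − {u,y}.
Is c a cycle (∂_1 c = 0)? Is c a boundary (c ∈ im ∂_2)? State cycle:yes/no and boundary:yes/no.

n_0=10 n_1=36 n_2=21  [Q]
∂1: piv[bg,bi,bj,bl,bn,bt,bu,by,is] rk=9  ker:gi,gj,gl,gn,gt,gu,ij,il,in,iu,iy,jn,js,jt,ju,jy,ln,lt,lu,ns,nt,nu,ny,st,su,ty,uy
∂2: piv[bgt,bjn,bju,bln,blt,bnt,gij,gil,gin,giu,gjn,glu,ijy,ins,jns,jsu,nst,nuy] rk=18  ker:ijn,ilu,lnt
∂1c = −{j} + {n} − 3·{s} + {t} + {u} + {y}

cycle:no boundary:no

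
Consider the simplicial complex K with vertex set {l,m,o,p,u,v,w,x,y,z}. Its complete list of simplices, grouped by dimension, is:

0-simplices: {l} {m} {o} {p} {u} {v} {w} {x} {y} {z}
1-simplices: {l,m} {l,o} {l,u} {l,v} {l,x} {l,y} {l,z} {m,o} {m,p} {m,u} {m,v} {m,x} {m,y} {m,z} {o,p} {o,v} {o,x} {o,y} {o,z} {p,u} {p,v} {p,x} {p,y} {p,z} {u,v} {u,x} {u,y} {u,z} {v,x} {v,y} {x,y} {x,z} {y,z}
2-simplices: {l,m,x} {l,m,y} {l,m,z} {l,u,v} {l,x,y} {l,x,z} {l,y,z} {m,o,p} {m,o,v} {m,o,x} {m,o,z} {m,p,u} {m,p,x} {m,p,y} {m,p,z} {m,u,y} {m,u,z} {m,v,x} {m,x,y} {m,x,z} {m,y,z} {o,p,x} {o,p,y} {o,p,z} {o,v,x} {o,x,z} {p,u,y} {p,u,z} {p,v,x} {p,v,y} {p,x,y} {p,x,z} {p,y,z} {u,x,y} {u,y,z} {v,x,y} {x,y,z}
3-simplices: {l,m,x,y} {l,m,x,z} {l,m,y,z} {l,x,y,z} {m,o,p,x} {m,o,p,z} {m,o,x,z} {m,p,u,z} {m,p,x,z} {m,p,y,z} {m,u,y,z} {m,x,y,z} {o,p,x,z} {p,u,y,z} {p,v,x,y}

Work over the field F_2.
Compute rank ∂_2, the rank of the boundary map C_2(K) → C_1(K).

rank∂_2=22

n_0=10 n_1=33 n_2=37 n_3=15  [Z2]
∂1: piv[lm,lo,lu,lv,lx,ly,lz,mp] rk=8  ker:mo,mu,mv,mx,my,mz,op,ov,ox,oy,oz,pu,pv,px,py,pz,uv,ux,uy,uz,vx,vy,xy,xz,yz
∂2: piv[lmx,lmy,lmz,luv,lxy,lxz,lyz,mop,mov,mox,moz,mpu,mpx,mpy,mpz,muy,muz,mvx,opy,pvx,pvy,uxy] rk=22  ker:mxy,mxz,myz,opx,opz,ovx,oxz,puy,puz,pxy,pxz,pyz,uyz,vxy,xyz
∂3: piv[lmxy,lmxz,lmyz,lxyz,mopx,mopz,moxz,mpuz,mpxz,mpyz,muyz,puyz,pvxy] rk=13  ker:mxyz,opxz
rk∂_2=22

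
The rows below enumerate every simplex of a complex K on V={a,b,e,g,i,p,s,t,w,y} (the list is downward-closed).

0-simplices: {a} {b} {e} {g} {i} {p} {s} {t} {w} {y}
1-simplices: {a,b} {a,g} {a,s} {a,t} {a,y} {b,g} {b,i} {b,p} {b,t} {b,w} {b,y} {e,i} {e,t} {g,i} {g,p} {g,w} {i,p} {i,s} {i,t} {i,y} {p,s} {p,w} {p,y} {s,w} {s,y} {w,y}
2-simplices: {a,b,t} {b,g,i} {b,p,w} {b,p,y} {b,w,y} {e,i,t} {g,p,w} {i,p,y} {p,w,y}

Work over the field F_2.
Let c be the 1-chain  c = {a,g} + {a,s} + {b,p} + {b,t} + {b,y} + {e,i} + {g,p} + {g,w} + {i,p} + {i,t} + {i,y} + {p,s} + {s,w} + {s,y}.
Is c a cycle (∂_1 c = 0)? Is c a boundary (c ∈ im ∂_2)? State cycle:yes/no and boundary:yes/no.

cycle:no boundary:no

n_0=10 n_1=26 n_2=9  [Z2]
∂1: piv[ab,ag,as,at,ay,bi,bp,bw,ei] rk=9  ker:bg,bt,by,et,gi,gp,gw,ip,is,it,iy,ps,pw,py,sw,sy,wy
∂2: piv[abt,bgi,bpw,bpy,bwy,eit,gpw,ipy] rk=8  ker:pwy
∂1c = {b} + {e} + {g} + {y}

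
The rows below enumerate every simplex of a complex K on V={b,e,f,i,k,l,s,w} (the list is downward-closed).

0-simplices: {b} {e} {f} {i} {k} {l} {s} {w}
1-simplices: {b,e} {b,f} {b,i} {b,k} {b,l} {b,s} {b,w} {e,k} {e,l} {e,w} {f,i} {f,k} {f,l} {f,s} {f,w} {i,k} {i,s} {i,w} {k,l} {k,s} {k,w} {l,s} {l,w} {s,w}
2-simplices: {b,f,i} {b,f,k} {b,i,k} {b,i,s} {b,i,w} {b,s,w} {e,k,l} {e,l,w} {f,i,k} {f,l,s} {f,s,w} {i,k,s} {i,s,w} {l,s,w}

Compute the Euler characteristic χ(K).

χ(K)=-2

n_0=8 n_1=24 n_2=14
χ=+8−24+14=-2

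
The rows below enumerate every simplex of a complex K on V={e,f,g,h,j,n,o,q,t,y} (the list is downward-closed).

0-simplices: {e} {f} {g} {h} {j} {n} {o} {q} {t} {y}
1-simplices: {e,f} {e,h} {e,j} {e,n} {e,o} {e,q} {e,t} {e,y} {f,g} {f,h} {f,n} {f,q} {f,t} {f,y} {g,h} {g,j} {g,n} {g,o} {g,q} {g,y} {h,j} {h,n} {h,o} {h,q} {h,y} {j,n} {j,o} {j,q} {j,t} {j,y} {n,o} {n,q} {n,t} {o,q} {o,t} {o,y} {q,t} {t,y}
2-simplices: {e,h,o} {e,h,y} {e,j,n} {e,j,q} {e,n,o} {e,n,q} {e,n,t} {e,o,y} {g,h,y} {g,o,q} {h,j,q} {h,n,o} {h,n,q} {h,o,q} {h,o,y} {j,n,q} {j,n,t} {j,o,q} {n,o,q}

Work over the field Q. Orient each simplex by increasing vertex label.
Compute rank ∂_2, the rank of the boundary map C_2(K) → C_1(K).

n_0=10 n_1=38 n_2=19  [Q]
∂1: piv[ef,eh,ej,en,eo,eq,et,ey,fg] rk=9  ker:fh,fn,fq,ft,fy,gh,gj,gn,go,gq,gy,hj,hn,ho,hq,hy,jn,jo,jq,jt,jy,no,nq,nt,oq,ot,oy,qt,ty
∂2: piv[eho,ehy,ejn,ejq,eno,enq,ent,eoy,ghy,goq,hjq,hno,hnq,hoq,jnt,joq] rk=16  ker:hoy,jnq,noq
rk∂_2=16

rank∂_2=16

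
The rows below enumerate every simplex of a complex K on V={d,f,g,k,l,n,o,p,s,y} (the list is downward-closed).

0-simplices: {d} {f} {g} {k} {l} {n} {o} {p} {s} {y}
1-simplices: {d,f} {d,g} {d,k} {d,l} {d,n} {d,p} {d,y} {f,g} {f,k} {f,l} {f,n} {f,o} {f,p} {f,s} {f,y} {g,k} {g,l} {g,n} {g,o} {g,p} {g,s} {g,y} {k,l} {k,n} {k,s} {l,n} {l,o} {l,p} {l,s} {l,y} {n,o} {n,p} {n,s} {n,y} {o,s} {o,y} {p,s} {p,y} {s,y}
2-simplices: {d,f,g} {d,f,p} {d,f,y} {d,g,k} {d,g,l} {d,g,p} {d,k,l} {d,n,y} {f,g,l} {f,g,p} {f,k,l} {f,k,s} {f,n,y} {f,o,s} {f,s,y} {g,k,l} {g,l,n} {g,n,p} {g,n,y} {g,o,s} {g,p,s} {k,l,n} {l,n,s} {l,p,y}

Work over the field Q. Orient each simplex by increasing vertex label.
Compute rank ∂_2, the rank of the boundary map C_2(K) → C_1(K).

rank∂_2=22

n_0=10 n_1=39 n_2=24  [Q]
∂1: piv[df,dg,dk,dl,dn,dp,dy,fo,fs] rk=9  ker:fg,fk,fl,fn,fp,fy,gk,gl,gn,go,gp,gs,gy,kl,kn,ks,ln,lo,lp,ls,ly,no,np,ns,ny,os,oy,ps,py,sy
∂2: piv[dfg,dfp,dfy,dgk,dgl,dgp,dkl,dny,fgl,fkl,fks,fny,fos,fsy,gln,gnp,gny,gos,gps,kln,lns,lpy] rk=22  ker:fgp,gkl
rk∂_2=22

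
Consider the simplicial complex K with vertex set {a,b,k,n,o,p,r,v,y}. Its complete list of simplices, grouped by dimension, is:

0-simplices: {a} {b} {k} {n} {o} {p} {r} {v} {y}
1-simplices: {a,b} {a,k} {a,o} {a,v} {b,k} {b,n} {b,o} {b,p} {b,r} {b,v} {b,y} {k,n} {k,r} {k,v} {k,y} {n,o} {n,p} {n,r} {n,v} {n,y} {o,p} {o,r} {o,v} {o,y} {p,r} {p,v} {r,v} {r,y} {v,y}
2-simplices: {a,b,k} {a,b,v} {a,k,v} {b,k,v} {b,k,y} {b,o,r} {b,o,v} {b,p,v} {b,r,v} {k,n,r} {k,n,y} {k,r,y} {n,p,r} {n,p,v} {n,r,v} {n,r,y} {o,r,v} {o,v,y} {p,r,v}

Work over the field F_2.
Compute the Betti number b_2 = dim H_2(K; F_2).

b_2=4

n_0=9 n_1=29 n_2=19  [Z2]
∂1: piv[ab,ak,ao,av,bn,bp,br,by] rk=8  ker:bk,bo,bv,kn,kr,kv,ky,no,np,nr,nv,ny,op,or,ov,oy,pr,pv,rv,ry,vy
∂2: piv[abk,abv,akv,bky,bor,bov,bpv,brv,knr,kny,kry,npr,npv,nrv,ovy] rk=15  ker:bkv,nry,orv,prv
b_2=(19−15)−0=4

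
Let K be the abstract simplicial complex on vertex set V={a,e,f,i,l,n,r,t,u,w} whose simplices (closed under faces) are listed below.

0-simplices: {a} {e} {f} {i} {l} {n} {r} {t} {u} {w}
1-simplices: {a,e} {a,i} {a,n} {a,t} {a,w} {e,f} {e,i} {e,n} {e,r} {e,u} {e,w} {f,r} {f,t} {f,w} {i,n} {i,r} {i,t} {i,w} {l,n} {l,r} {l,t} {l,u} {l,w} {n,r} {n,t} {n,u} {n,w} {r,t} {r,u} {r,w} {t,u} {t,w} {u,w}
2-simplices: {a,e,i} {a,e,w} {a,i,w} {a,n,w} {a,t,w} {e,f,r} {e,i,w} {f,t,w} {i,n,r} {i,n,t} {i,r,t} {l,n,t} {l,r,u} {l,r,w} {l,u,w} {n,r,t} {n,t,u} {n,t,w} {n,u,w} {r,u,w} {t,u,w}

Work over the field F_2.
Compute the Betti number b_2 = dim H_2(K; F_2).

b_2=4

n_0=10 n_1=33 n_2=21  [Z2]
∂1: piv[ae,ai,an,at,aw,ef,er,eu,ln] rk=9  ker:ei,en,ew,fr,ft,fw,in,ir,it,iw,lr,lt,lu,lw,nr,nt,nu,nw,rt,ru,rw,tu,tw,uw
∂2: piv[aei,aew,aiw,anw,atw,efr,ftw,inr,int,irt,lnt,lru,lrw,luw,ntu,ntw,nuw] rk=17  ker:eiw,nrt,ruw,tuw
b_2=(21−17)−0=4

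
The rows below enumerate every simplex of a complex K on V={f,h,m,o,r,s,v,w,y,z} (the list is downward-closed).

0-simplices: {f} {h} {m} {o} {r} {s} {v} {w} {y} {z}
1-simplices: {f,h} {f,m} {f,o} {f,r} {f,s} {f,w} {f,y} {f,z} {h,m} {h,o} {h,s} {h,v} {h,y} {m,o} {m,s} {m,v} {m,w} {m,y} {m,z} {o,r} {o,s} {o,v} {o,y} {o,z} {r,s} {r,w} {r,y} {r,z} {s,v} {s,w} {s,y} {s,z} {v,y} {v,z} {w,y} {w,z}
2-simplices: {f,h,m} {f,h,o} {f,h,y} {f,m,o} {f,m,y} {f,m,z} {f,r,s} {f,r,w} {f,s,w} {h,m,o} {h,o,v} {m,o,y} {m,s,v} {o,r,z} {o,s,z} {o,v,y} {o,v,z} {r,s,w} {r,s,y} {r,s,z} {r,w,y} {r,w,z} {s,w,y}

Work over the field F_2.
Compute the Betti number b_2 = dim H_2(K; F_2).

n_0=10 n_1=36 n_2=23  [Z2]
∂1: piv[fh,fm,fo,fr,fs,fw,fy,fz,hv] rk=9  ker:hm,ho,hs,hy,mo,ms,mv,mw,my,mz,or,os,ov,oy,oz,rs,rw,ry,rz,sv,sw,sy,sz,vy,vz,wy,wz
∂2: piv[fhm,fho,fhy,fmo,fmy,fmz,frs,frw,fsw,hov,moy,msv,orz,osz,ovy,ovz,rsy,rsz,rwy,rwz] rk=20  ker:hmo,rsw,swy
b_2=(23−20)−0=3

b_2=3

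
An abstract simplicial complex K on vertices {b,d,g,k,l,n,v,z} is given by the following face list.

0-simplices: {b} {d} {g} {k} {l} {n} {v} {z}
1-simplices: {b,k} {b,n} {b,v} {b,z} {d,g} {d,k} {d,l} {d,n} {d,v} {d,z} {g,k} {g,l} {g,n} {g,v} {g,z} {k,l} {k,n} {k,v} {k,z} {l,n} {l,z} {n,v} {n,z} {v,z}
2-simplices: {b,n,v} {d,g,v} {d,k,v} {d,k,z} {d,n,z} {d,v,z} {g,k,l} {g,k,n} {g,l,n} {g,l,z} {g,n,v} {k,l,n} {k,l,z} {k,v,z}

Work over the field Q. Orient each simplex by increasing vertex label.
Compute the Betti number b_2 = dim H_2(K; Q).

b_2=2

n_0=8 n_1=24 n_2=14  [Q]
∂1: piv[bk,bn,bv,bz,dg,dk,dl] rk=7  ker:dn,dv,dz,gk,gl,gn,gv,gz,kl,kn,kv,kz,ln,lz,nv,nz,vz
∂2: piv[bnv,dgv,dkv,dkz,dnz,dvz,gkl,gkn,gln,glz,gnv,klz] rk=12  ker:kln,kvz
b_2=(14−12)−0=2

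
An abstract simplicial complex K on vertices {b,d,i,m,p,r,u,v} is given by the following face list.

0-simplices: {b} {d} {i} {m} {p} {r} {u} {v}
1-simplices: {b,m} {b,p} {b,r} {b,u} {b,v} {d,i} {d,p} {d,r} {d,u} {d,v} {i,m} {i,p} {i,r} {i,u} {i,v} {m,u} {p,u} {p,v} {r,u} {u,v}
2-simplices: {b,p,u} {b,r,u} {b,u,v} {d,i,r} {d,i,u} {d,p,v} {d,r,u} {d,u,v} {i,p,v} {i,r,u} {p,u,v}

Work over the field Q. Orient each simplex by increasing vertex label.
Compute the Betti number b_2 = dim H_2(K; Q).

b_2=1

n_0=8 n_1=20 n_2=11  [Q]
∂1: piv[bm,bp,br,bu,bv,di,dp] rk=7  ker:dr,du,dv,im,ip,ir,iu,iv,mu,pu,pv,ru,uv
∂2: piv[bpu,bru,buv,dir,diu,dpv,dru,duv,ipv,puv] rk=10  ker:iru
b_2=(11−10)−0=1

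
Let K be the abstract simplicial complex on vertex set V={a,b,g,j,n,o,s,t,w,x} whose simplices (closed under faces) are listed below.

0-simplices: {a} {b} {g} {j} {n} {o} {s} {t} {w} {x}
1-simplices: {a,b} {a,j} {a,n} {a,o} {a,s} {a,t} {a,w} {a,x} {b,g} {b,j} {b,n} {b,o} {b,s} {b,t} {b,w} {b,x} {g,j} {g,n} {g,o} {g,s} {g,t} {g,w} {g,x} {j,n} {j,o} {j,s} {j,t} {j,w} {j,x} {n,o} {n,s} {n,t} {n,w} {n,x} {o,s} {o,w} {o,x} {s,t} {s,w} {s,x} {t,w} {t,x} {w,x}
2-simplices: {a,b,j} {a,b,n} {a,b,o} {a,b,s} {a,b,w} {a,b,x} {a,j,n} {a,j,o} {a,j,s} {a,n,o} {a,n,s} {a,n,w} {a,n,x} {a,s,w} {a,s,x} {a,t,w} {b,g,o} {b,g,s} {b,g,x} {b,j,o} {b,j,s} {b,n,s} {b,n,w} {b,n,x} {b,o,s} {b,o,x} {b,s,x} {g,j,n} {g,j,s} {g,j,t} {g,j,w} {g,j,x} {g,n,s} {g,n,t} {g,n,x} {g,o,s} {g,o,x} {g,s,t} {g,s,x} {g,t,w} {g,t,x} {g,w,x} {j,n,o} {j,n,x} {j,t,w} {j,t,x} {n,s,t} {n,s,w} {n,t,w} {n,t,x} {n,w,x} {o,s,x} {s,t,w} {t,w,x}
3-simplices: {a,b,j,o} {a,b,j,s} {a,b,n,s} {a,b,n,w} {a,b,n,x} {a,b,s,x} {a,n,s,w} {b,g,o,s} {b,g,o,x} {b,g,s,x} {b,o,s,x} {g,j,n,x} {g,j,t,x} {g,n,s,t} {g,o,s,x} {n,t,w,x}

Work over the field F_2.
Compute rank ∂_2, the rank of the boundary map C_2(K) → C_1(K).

n_0=10 n_1=43 n_2=54 n_3=16  [Z2]
∂1: piv[ab,aj,an,ao,as,at,aw,ax,bg] rk=9  ker:bj,bn,bo,bs,bt,bw,bx,gj,gn,go,gs,gt,gw,gx,jn,jo,js,jt,jw,jx,no,ns,nt,nw,nx,os,ow,ox,st,sw,sx,tw,tx,wx
∂2: piv[abj,abn,abo,abs,abw,abx,ajn,ajo,ajs,ano,ans,anw,anx,asw,asx,atw,bgo,bgs,bgx,bos,box,gjn,gjs,gjt,gjw,gjx,gnt,gst,gtw,gtx,gwx,ntw] rk=32  ker:bjo,bjs,bns,bnw,bnx,bsx,gns,gnx,gos,gox,gsx,jno,jnx,jtw,jtx,nst,nsw,ntx,nwx,osx,stw,twx
∂3: piv[abjo,abjs,abns,abnw,abnx,absx,answ,bgos,bgox,bgsx,bosx,gjnx,gjtx,gnst,ntwx] rk=15  ker:gosx
rk∂_2=32

rank∂_2=32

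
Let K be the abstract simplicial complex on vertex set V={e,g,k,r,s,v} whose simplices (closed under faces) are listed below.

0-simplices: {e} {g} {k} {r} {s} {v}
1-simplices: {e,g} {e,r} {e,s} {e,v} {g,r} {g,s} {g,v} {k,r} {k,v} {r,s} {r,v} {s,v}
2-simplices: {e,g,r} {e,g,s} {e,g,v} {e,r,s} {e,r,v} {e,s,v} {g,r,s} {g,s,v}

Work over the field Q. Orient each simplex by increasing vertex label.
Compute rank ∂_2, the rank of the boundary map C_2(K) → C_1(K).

rank∂_2=6

n_0=6 n_1=12 n_2=8  [Q]
∂1: piv[eg,er,es,ev,kr] rk=5  ker:gr,gs,gv,kv,rs,rv,sv
∂2: piv[egr,egs,egv,ers,erv,esv] rk=6  ker:grs,gsv
rk∂_2=6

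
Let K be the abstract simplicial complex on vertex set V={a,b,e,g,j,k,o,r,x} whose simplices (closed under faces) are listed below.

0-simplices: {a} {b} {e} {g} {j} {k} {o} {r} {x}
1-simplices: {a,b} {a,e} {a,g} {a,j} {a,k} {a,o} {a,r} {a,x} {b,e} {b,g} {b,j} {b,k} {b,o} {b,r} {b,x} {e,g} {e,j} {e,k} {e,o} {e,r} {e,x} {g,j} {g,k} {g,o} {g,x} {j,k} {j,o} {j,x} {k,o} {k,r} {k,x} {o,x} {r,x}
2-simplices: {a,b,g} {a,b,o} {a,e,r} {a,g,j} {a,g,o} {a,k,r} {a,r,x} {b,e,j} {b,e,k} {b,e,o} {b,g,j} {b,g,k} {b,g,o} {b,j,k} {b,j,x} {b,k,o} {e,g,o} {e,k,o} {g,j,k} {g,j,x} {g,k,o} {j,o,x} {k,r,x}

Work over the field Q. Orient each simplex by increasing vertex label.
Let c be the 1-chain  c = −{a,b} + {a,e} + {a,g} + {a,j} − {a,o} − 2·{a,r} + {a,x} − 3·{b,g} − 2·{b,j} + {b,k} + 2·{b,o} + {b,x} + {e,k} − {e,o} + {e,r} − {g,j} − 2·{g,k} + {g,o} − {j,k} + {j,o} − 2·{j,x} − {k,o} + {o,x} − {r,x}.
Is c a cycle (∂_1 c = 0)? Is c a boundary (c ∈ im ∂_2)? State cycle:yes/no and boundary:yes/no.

cycle:yes boundary:yes

n_0=9 n_1=33 n_2=23  [Q]
∂1: piv[ab,ae,ag,aj,ak,ao,ar,ax] rk=8  ker:be,bg,bj,bk,bo,br,bx,eg,ej,ek,eo,er,ex,gj,gk,go,gx,jk,jo,jx,ko,kr,kx,ox,rx
∂2: piv[abg,abo,aer,agj,ago,akr,arx,bej,bek,beo,bgj,bgk,bjk,bjx,bko,ego,gjx,jox,krx] rk=19  ker:bgo,eko,gjk,gko
∂1c = 0
c vs im∂2: reduces to 0 ⇒ boundary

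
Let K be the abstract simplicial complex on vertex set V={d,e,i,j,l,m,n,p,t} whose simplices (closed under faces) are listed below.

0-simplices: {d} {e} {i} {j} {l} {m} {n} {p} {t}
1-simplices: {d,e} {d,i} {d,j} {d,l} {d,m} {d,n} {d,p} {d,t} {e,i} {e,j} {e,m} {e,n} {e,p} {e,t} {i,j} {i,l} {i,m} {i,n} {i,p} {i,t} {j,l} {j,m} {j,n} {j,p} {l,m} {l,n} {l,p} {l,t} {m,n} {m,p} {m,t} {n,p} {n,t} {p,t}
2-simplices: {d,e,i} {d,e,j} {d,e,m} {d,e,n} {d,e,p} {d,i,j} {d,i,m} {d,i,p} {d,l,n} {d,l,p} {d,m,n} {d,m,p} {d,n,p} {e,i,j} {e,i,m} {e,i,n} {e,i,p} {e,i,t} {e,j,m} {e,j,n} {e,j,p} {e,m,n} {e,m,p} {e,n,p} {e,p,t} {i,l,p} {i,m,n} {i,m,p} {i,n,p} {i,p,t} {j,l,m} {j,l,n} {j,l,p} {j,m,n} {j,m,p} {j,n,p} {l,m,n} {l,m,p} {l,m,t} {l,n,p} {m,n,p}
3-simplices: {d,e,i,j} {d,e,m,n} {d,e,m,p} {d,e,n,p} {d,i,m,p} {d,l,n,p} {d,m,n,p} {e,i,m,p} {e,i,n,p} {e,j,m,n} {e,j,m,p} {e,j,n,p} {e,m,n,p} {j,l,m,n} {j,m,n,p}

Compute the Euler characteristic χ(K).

χ(K)=1

n_0=9 n_1=34 n_2=41 n_3=15
χ=+9−34+41−15=1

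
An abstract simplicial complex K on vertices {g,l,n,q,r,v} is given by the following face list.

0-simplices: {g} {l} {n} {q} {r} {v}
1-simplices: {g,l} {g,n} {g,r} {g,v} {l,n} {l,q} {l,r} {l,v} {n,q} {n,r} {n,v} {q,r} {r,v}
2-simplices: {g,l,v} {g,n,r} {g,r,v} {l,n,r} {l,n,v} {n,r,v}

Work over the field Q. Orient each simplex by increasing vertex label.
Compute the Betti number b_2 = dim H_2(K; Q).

b_2=0

n_0=6 n_1=13 n_2=6  [Q]
∂1: piv[gl,gn,gr,gv,lq] rk=5  ker:ln,lr,lv,nq,nr,nv,qr,rv
∂2: piv[glv,gnr,grv,lnr,lnv,nrv] rk=6
b_2=(6−6)−0=0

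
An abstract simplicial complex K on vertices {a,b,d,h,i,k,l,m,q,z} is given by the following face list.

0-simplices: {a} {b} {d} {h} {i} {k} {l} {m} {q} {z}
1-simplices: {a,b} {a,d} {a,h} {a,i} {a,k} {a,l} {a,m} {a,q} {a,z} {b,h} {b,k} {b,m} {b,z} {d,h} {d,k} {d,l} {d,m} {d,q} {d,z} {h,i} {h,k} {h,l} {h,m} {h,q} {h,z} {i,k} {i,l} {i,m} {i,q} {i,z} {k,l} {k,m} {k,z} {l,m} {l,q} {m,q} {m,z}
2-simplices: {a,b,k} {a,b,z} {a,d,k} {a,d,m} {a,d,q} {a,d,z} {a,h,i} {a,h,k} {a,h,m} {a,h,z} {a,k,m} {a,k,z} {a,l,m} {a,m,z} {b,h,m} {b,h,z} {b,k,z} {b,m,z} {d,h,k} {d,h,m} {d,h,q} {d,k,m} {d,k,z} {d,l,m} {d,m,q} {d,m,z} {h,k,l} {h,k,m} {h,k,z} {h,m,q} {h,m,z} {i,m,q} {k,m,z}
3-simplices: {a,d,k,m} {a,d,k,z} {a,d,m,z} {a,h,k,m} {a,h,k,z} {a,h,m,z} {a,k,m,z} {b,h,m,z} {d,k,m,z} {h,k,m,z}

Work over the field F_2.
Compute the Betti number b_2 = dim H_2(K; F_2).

n_0=10 n_1=37 n_2=33 n_3=10  [Z2]
∂1: piv[ab,ad,ah,ai,ak,al,am,aq,az] rk=9  ker:bh,bk,bm,bz,dh,dk,dl,dm,dq,dz,hi,hk,hl,hm,hq,hz,ik,il,im,iq,iz,kl,km,kz,lm,lq,mq,mz
∂2: piv[abk,abz,adk,adm,adq,adz,ahi,ahk,ahm,ahz,akm,akz,alm,amz,bhm,bhz,dhk,dhq,dlm,dmq,hkl,imq] rk=22  ker:bkz,bmz,dhm,dkm,dkz,dmz,hkm,hkz,hmq,hmz,kmz
∂3: piv[adkm,adkz,admz,ahkm,ahkz,ahmz,akmz,bhmz] rk=8  ker:dkmz,hkmz
b_2=(33−22)−8=3

b_2=3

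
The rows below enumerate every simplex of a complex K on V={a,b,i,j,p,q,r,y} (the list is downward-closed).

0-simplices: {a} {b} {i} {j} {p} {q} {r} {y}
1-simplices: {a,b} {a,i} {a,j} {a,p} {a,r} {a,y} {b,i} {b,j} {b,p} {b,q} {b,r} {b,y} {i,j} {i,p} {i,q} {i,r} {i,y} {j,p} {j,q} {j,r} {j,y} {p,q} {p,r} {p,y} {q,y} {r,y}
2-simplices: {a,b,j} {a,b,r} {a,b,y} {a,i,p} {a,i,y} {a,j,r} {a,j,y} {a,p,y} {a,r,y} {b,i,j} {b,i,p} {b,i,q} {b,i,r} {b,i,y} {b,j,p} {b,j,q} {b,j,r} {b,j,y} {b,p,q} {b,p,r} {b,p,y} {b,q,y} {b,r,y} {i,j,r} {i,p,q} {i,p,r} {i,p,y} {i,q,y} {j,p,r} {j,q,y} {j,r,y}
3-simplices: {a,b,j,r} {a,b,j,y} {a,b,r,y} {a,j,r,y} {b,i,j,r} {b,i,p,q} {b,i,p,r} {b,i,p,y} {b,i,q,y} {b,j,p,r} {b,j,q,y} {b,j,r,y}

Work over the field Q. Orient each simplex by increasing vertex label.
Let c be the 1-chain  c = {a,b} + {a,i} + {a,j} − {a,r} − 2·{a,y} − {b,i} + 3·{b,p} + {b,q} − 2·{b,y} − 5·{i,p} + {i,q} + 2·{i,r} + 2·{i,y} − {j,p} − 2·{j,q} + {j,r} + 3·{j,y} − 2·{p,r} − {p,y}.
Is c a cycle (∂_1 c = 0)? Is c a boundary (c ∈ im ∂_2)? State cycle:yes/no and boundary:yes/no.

cycle:yes boundary:yes

n_0=8 n_1=26 n_2=31 n_3=12  [Q]
∂1: piv[ab,ai,aj,ap,ar,ay,bq] rk=7  ker:bi,bj,bp,br,by,ij,ip,iq,ir,iy,jp,jq,jr,jy,pq,pr,py,qy,ry
∂2: piv[abj,abr,aby,aip,aiy,ajr,ajy,apy,ary,bij,bip,biq,bir,biy,bjp,bjq,bpq,bpr,bqy] rk=19  ker:bjr,bjy,bpy,bry,ijr,ipq,ipr,ipy,iqy,jpr,jqy,jry
∂3: piv[abjr,abjy,abry,ajry,bijr,bipq,bipr,bipy,biqy,bjpr,bjqy] rk=11  ker:bjry
∂1c = 0
c vs im∂2: reduces to 0 ⇒ boundary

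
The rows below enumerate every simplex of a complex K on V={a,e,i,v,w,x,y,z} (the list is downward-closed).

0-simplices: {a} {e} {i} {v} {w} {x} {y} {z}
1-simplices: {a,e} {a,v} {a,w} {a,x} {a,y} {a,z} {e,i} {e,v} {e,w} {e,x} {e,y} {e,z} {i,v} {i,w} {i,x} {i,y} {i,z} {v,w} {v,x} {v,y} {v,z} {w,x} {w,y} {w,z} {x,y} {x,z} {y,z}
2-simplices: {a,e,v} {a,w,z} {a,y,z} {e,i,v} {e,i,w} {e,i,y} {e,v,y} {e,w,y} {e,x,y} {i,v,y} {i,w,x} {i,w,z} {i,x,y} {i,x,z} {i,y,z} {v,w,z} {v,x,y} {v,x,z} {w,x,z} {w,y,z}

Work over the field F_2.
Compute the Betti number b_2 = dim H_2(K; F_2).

b_2=3

n_0=8 n_1=27 n_2=20  [Z2]
∂1: piv[ae,av,aw,ax,ay,az,ei] rk=7  ker:ev,ew,ex,ey,ez,iv,iw,ix,iy,iz,vw,vx,vy,vz,wx,wy,wz,xy,xz,yz
∂2: piv[aev,awz,ayz,eiv,eiw,eiy,evy,ewy,exy,iwx,iwz,ixy,ixz,iyz,vwz,vxy,vxz] rk=17  ker:ivy,wxz,wyz
b_2=(20−17)−0=3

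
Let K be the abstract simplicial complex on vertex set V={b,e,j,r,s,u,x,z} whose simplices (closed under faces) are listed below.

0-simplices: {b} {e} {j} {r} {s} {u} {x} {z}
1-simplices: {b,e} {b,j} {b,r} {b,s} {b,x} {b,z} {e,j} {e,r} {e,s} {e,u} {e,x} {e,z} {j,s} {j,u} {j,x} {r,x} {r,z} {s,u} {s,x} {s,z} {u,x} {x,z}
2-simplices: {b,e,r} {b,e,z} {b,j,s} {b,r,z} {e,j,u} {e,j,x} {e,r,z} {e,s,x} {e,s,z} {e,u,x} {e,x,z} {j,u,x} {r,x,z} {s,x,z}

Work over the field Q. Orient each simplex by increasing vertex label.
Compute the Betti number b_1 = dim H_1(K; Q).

b_1=4

n_0=8 n_1=22 n_2=14  [Q]
∂1: piv[be,bj,br,bs,bx,bz,eu] rk=7  ker:ej,er,es,ex,ez,js,ju,jx,rx,rz,su,sx,sz,ux,xz
∂2: piv[ber,bez,bjs,brz,eju,ejx,esx,esz,eux,exz,rxz] rk=11  ker:erz,jux,sxz
b_1=(22−7)−11=4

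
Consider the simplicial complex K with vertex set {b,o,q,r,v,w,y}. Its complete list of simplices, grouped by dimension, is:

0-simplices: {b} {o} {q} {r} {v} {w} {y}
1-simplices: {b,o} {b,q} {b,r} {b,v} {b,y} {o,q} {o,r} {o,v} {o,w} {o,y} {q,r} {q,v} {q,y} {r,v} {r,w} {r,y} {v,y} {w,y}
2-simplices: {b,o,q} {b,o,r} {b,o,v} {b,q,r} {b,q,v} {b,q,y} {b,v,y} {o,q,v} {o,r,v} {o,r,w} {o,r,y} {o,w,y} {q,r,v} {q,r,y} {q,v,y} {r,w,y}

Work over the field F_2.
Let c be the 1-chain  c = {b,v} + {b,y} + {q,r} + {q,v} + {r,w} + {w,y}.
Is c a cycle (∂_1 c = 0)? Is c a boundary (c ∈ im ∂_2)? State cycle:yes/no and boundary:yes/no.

n_0=7 n_1=18 n_2=16  [Z2]
∂1: piv[bo,bq,br,bv,by,ow] rk=6  ker:oq,or,ov,oy,qr,qv,qy,rv,rw,ry,vy,wy
∂2: piv[boq,bor,bov,bqr,bqv,bqy,bvy,orv,orw,ory,owy,qry] rk=12  ker:oqv,qrv,qvy,rwy
∂1c = 0
c vs im∂2: reduces to 0 ⇒ boundary

cycle:yes boundary:yes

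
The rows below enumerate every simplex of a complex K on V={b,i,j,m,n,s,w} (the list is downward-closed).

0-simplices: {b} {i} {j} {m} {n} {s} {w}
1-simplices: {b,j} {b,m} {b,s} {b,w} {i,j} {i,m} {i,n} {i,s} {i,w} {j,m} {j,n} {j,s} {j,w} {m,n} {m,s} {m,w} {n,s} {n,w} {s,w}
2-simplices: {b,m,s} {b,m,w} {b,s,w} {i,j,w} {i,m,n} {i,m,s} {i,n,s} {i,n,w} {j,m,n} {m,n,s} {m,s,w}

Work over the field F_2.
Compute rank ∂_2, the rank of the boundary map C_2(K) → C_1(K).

rank∂_2=9

n_0=7 n_1=19 n_2=11  [Z2]
∂1: piv[bj,bm,bs,bw,ij,in] rk=6  ker:im,is,iw,jm,jn,js,jw,mn,ms,mw,ns,nw,sw
∂2: piv[bms,bmw,bsw,ijw,imn,ims,ins,inw,jmn] rk=9  ker:mns,msw
rk∂_2=9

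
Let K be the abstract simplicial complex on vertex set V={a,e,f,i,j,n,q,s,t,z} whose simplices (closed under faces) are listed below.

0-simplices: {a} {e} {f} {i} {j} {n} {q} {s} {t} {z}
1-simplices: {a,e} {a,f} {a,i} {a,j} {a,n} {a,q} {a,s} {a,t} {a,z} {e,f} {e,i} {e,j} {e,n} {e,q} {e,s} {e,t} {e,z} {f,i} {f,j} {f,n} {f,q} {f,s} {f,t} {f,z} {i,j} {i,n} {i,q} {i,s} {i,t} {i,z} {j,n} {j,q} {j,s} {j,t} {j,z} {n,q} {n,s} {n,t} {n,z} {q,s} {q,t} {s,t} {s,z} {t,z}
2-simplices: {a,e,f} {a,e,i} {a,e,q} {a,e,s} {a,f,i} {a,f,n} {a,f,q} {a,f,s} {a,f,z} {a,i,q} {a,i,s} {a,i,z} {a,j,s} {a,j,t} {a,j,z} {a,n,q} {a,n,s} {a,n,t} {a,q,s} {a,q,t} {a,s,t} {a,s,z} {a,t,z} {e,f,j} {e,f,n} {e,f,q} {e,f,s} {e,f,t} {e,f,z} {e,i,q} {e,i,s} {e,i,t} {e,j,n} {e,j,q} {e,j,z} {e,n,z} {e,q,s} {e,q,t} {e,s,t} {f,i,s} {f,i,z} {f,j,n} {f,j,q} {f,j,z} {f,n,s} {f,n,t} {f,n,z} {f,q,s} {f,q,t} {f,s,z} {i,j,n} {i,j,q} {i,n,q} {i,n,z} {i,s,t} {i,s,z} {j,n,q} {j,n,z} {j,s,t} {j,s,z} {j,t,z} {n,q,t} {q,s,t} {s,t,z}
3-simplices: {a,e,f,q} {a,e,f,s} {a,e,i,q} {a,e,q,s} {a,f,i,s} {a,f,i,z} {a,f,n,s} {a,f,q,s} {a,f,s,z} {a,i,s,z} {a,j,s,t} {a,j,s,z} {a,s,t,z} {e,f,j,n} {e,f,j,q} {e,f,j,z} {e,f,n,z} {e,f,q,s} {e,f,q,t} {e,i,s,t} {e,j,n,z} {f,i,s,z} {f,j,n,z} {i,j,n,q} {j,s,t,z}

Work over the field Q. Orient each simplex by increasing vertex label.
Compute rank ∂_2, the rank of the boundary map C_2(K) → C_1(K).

n_0=10 n_1=44 n_2=64 n_3=25  [Q]
∂1: piv[ae,af,ai,aj,an,aq,as,at,az] rk=9  ker:ef,ei,ej,en,eq,es,et,ez,fi,fj,fn,fq,fs,ft,fz,ij,in,iq,is,it,iz,jn,jq,js,jt,jz,nq,ns,nt,nz,qs,qt,st,sz,tz
∂2: piv[aef,aei,aeq,aes,afi,afn,afq,afs,afz,aiq,ais,aiz,ajs,ajt,ajz,anq,ans,ant,aqs,aqt,ast,asz,atz,efj,efn,eft,efz,eit,ejn,ejq,ejz,enz,eqt,ijn,ijq] rk=35  ker:efq,efs,eiq,eis,eqs,est,fis,fiz,fjn,fjq,fjz,fns,fnt,fnz,fqs,fqt,fsz,inq,inz,ist,isz,jnq,jnz,jst,jsz,jtz,nqt,qst,stz
∂3: piv[aefq,aefs,aeiq,aeqs,afis,afiz,afns,afqs,afsz,aisz,ajst,ajsz,astz,efjn,efjq,efjz,efnz,efqt,eist,ejnz,ijnq,jstz] rk=22  ker:efqs,fisz,fjnz
rk∂_2=35

rank∂_2=35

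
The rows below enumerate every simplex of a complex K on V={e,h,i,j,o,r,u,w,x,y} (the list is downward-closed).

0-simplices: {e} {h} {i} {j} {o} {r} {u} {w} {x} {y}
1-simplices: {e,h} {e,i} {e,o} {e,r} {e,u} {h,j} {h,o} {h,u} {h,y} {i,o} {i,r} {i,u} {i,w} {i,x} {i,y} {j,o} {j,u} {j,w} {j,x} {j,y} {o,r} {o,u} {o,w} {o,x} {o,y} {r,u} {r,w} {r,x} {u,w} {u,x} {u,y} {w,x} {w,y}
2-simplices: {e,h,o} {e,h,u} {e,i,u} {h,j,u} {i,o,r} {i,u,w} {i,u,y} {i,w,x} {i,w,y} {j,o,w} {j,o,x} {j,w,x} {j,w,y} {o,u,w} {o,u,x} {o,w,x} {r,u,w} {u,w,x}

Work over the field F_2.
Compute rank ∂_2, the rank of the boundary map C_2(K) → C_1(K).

rank∂_2=16

n_0=10 n_1=33 n_2=18  [Z2]
∂1: piv[eh,ei,eo,er,eu,hj,hy,iw,ix] rk=9  ker:ho,hu,io,ir,iu,iy,jo,ju,jw,jx,jy,or,ou,ow,ox,oy,ru,rw,rx,uw,ux,uy,wx,wy
∂2: piv[eho,ehu,eiu,hju,ior,iuw,iuy,iwx,iwy,jow,jox,jwx,jwy,ouw,oux,ruw] rk=16  ker:owx,uwx
rk∂_2=16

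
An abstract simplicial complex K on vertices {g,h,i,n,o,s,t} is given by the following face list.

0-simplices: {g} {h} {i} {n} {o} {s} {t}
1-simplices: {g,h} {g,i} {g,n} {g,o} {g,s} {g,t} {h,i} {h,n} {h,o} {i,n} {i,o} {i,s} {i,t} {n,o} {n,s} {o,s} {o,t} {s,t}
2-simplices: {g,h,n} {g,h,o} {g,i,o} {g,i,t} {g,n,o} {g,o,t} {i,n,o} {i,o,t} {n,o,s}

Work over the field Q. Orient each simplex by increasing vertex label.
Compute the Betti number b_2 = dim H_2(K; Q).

n_0=7 n_1=18 n_2=9  [Q]
∂1: piv[gh,gi,gn,go,gs,gt] rk=6  ker:hi,hn,ho,in,io,is,it,no,ns,os,ot,st
∂2: piv[ghn,gho,gio,git,gno,got,ino,nos] rk=8  ker:iot
b_2=(9−8)−0=1

b_2=1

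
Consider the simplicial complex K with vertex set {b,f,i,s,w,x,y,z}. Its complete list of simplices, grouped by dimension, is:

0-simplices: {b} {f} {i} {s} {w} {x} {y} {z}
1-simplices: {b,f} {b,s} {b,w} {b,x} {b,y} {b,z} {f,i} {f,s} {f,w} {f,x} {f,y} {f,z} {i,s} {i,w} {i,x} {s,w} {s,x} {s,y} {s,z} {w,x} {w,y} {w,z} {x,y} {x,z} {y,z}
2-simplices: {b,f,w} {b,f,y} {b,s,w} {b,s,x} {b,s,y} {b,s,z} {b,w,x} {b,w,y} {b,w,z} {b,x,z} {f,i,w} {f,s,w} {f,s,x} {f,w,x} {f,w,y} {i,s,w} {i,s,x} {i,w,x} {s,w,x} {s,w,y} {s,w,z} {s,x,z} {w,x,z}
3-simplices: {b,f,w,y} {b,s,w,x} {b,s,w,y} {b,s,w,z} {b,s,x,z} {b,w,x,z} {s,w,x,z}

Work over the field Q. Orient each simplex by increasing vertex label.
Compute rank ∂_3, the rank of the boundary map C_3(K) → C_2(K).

rank∂_3=6

n_0=8 n_1=25 n_2=23 n_3=7  [Q]
∂1: piv[bf,bs,bw,bx,by,bz,fi] rk=7  ker:fs,fw,fx,fy,fz,is,iw,ix,sw,sx,sy,sz,wx,wy,wz,xy,xz,yz
∂2: piv[bfw,bfy,bsw,bsx,bsy,bsz,bwx,bwy,bwz,bxz,fiw,fsw,fsx,isw,isx] rk=15  ker:fwx,fwy,iwx,swx,swy,swz,sxz,wxz
∂3: piv[bfwy,bswx,bswy,bswz,bsxz,bwxz] rk=6  ker:swxz
rk∂_3=6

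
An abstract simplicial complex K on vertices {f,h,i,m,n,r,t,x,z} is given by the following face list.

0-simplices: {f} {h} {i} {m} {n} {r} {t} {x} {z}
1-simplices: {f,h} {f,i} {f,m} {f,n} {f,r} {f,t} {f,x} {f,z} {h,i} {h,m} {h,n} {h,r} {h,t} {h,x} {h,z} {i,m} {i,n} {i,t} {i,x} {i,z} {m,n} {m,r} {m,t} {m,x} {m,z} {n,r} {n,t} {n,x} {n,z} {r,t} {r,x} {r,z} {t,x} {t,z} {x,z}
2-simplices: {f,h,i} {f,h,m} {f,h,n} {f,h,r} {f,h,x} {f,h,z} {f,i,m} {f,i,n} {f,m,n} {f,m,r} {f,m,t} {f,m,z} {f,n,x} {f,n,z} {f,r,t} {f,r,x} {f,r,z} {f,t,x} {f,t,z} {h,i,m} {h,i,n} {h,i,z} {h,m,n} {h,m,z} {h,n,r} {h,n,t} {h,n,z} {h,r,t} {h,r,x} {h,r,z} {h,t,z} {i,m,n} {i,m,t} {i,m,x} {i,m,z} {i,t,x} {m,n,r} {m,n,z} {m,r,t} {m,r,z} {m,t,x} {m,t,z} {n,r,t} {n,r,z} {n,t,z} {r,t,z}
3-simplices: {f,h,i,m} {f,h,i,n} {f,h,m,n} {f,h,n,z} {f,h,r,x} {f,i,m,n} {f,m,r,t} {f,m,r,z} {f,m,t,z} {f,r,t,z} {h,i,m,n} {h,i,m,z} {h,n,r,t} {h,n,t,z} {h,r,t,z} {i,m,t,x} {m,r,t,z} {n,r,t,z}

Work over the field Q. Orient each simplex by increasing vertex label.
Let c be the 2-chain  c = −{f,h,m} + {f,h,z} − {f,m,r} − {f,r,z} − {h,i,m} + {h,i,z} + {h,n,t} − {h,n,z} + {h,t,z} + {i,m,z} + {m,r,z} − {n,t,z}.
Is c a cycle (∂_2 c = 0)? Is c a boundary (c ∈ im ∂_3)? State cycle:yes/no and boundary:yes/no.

n_0=9 n_1=35 n_2=46 n_3=18  [Q]
∂1: piv[fh,fi,fm,fn,fr,ft,fx,fz] rk=8  ker:hi,hm,hn,hr,ht,hx,hz,im,in,it,ix,iz,mn,mr,mt,mx,mz,nr,nt,nx,nz,rt,rx,rz,tx,tz,xz
∂2: piv[fhi,fhm,fhn,fhr,fhx,fhz,fim,fin,fmn,fmr,fmt,fmz,fnx,fnz,frt,frx,frz,ftx,ftz,hiz,hnr,hnt,hrt,imt,imx,itx] rk=26  ker:him,hin,hmn,hmz,hnz,hrx,hrz,htz,imn,imz,mnr,mnz,mrt,mrz,mtx,mtz,nrt,nrz,ntz,rtz
∂3: piv[fhim,fhin,fhmn,fhnz,fhrx,fimn,fmrt,fmrz,fmtz,frtz,himz,hnrt,hntz,hrtz,imtx,nrtz] rk=16  ker:himn,mrtz
∂2c = 0
c vs im∂3: residual ≠ 0 ⇒ not boundary

cycle:yes boundary:no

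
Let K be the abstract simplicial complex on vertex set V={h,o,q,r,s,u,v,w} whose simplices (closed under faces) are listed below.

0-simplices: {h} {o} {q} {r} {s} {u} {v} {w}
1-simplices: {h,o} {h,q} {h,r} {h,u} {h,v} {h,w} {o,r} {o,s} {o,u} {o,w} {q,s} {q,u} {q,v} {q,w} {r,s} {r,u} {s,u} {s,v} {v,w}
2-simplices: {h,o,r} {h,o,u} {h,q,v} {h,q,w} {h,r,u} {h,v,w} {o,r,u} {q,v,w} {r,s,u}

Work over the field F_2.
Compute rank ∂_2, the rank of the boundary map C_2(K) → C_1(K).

rank∂_2=7

n_0=8 n_1=19 n_2=9  [Z2]
∂1: piv[ho,hq,hr,hu,hv,hw,os] rk=7  ker:or,ou,ow,qs,qu,qv,qw,rs,ru,su,sv,vw
∂2: piv[hor,hou,hqv,hqw,hru,hvw,rsu] rk=7  ker:oru,qvw
rk∂_2=7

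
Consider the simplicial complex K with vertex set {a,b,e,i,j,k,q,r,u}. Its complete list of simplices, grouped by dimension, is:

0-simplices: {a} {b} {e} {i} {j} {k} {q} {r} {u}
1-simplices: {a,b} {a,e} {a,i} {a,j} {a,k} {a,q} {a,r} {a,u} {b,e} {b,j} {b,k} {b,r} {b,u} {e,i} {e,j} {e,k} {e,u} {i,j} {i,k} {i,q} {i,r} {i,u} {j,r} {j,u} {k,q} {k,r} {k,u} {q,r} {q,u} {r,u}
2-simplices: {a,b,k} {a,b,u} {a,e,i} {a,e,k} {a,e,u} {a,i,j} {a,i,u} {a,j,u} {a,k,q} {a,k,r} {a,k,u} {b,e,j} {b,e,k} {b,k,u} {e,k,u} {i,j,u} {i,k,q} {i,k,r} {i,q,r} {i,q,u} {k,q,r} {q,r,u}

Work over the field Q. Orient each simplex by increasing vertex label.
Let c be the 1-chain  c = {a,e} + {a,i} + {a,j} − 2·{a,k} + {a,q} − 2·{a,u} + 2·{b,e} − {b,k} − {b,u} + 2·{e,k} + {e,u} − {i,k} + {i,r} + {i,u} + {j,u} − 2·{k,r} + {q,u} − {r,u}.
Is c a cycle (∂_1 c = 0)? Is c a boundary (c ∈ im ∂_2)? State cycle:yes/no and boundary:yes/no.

n_0=9 n_1=30 n_2=22  [Q]
∂1: piv[ab,ae,ai,aj,ak,aq,ar,au] rk=8  ker:be,bj,bk,br,bu,ei,ej,ek,eu,ij,ik,iq,ir,iu,jr,ju,kq,kr,ku,qr,qu,ru
∂2: piv[abk,abu,aei,aek,aeu,aij,aiu,aju,akq,akr,aku,bej,bek,ikq,ikr,iqr,iqu,qru] rk=18  ker:bku,eku,iju,kqr
∂1c = 0
c vs im∂2: reduces to 0 ⇒ boundary

cycle:yes boundary:yes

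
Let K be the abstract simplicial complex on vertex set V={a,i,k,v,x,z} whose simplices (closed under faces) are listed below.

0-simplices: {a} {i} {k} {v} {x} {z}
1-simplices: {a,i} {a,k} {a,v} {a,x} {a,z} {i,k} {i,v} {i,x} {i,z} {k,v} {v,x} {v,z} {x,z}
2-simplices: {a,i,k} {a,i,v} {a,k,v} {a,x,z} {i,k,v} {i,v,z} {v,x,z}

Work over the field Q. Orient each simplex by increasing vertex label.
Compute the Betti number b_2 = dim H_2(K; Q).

b_2=1

n_0=6 n_1=13 n_2=7  [Q]
∂1: piv[ai,ak,av,ax,az] rk=5  ker:ik,iv,ix,iz,kv,vx,vz,xz
∂2: piv[aik,aiv,akv,axz,ivz,vxz] rk=6  ker:ikv
b_2=(7−6)−0=1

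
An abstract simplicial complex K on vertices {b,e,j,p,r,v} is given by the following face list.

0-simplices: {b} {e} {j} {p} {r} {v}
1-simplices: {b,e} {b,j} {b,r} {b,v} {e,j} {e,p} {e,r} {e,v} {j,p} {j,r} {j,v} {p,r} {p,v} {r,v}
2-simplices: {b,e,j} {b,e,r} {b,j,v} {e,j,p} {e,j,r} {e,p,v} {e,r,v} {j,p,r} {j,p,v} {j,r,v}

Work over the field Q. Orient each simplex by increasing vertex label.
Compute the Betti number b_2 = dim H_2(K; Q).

b_2=1

n_0=6 n_1=14 n_2=10  [Q]
∂1: piv[be,bj,br,bv,ep] rk=5  ker:ej,er,ev,jp,jr,jv,pr,pv,rv
∂2: piv[bej,ber,bjv,ejp,ejr,epv,erv,jpr,jpv] rk=9  ker:jrv
b_2=(10−9)−0=1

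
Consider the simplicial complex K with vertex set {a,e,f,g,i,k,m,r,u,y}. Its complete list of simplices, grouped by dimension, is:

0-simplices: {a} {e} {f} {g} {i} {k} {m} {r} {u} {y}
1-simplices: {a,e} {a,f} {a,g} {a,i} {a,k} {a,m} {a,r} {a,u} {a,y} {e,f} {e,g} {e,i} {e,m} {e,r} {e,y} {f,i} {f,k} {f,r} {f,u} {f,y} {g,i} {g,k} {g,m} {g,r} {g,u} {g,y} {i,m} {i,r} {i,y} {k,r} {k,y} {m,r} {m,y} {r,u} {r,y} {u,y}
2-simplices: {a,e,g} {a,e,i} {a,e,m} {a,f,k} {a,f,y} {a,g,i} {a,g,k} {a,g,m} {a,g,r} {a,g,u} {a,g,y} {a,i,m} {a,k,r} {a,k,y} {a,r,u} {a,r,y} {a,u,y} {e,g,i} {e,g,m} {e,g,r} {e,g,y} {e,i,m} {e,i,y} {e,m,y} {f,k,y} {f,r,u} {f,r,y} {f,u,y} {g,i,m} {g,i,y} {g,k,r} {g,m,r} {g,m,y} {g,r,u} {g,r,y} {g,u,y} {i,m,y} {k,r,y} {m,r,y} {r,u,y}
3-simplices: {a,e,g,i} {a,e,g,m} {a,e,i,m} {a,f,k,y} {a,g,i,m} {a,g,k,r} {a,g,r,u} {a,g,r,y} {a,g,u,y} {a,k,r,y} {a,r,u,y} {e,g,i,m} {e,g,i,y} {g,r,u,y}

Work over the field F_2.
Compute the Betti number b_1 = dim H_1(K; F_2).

n_0=10 n_1=36 n_2=40 n_3=14  [Z2]
∂1: piv[ae,af,ag,ai,ak,am,ar,au,ay] rk=9  ker:ef,eg,ei,em,er,ey,fi,fk,fr,fu,fy,gi,gk,gm,gr,gu,gy,im,ir,iy,kr,ky,mr,my,ru,ry,uy
∂2: piv[aeg,aei,aem,afk,afy,agi,agk,agm,agr,agu,agy,aim,akr,aky,aru,ary,auy,egr,egy,eiy,emy,fru,fry,gmr] rk=24  ker:egi,egm,eim,fky,fuy,gim,giy,gkr,gmy,gru,gry,guy,imy,kry,mry,ruy
∂3: piv[aegi,aegm,aeim,afky,agim,agkr,agru,agry,aguy,akry,aruy,egiy] rk=12  ker:egim,gruy
b_1=(36−9)−24=3

b_1=3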